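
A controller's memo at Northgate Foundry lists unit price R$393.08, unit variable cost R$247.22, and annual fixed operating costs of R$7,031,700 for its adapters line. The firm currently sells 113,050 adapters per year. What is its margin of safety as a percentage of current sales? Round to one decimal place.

57.4%

Each unit contributes R$393.08 − R$247.22 = R$145.86. Break-even units = R$7,031,700 ÷ R$145.86 = 48,208.56; break-even revenue = 48,208.56 × R$393.08 = R$18,949,819.25.
Actual sales revenue = 113,050 × R$393.08 = R$44,437,694.00.
Margin of safety = (R$44,437,694.00 − R$18,949,819.25) ÷ R$44,437,694.00 = 57.4%.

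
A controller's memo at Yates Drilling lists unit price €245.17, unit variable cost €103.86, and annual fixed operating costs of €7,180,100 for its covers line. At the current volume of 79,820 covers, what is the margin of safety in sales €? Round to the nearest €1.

Contribution margin per unit = €245.17 − €103.86 = €141.31. Break-even units = €7,180,100 ÷ €141.31 = 50,810.98; break-even revenue = 50,810.98 × €245.17 = €12,457,328.69.
Current sales = 79,820 × €245.17 = €19,569,469.40.
Margin of safety = €19,569,469.40 − €12,457,328.69 = €7,112,141.

€7,112,141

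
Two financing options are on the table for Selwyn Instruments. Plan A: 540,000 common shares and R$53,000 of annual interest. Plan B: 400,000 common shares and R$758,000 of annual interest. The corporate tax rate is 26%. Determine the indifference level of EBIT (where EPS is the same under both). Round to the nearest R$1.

At indifference, (EBIT − 53,000)(1 − t)/540,000 = (EBIT − 758,000)(1 − t)/400,000.
The (1 − t) factor cancels: (EBIT − 53,000) × 400,000 = (EBIT − 758,000) × 540,000.
EBIT × (540,000 − 400,000) = 758,000 × 540,000 − 53,000 × 400,000 = 388,120,000,000, so EBIT = 388,120,000,000 ÷ 140,000 = 2,772,285.71.

R$2,772,286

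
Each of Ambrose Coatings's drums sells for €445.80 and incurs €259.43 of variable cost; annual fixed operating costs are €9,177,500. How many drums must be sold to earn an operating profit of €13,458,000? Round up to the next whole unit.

Unit CM = price − variable cost = €445.80 − €259.43 = €186.37.
Need Q such that Q × €186.37 − €9,177,500 = €13,458,000, i.e. Q = €22,635,500 / €186.37 = 121,454.63 → 121,455.

121,455 drums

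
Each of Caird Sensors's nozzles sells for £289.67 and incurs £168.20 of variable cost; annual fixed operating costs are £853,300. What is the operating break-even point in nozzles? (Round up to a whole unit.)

7,025 nozzles

Each unit contributes £289.67 − £168.20 = £121.47.
Units to break even: £853,300 ÷ £121.47 = 7,024.78, rounded up to 7,025.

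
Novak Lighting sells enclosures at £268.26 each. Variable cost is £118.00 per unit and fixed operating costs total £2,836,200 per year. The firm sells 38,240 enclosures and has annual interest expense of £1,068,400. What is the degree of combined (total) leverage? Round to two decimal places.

3.12

Contribution at this volume is 38,240 × £150.26 = £5,745,942.40.
Operating income = contribution − fixed costs = £5,745,942.40 − £2,836,200 = £2,909,742.40. Interest = £1,068,400.00, so EBIT − I = £1,841,342.40.
DCL = contribution ÷ (EBIT − I) = £5,745,942.40 ÷ £1,841,342.40 = 3.1205.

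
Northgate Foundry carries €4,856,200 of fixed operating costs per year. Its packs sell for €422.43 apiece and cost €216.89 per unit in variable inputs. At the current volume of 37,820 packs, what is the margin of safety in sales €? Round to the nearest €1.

Each unit contributes €422.43 − €216.89 = €205.54. Break-even units = €4,856,200 ÷ €205.54 = 23,626.54; break-even revenue = 23,626.54 × €422.43 = €9,980,561.28.
Current sales = 37,820 × €422.43 = €15,976,302.60.
Margin of safety = €15,976,302.60 − €9,980,561.28 = €5,995,741.

€5,995,741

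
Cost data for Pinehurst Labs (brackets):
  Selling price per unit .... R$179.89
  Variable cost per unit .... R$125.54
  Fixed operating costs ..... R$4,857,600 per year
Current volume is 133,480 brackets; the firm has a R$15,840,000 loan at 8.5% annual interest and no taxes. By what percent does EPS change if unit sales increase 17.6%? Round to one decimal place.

Total contribution margin = 133,480 × R$54.35 = R$7,254,638.00.
Operating income = contribution − fixed costs = R$7,254,638.00 − R$4,857,600 = R$2,397,038.00.
Interest = R$1,346,400.00, so EBIT − I = R$1,050,638.00.
Degree of combined leverage = contribution ÷ (EBIT − I) = R$7,254,638.00 ÷ R$1,050,638.00 = 6.9050.
EPS therefore changes by 6.9050 × (+17.6%) = +121.5%.

+121.5%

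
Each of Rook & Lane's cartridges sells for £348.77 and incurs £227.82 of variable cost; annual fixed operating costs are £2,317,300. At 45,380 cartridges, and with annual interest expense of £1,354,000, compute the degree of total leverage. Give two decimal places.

3.02

At 45,380 units, contribution = 45,380 × £120.95 = £5,488,711.00.
Subtracting fixed costs: EBIT = £5,488,711.00 − £2,317,300 = £3,171,411.00. Interest = £1,354,000.00, so EBIT − I = £1,817,411.00.
DCL = contribution ÷ (EBIT − I) = £5,488,711.00 ÷ £1,817,411.00 = 3.0201.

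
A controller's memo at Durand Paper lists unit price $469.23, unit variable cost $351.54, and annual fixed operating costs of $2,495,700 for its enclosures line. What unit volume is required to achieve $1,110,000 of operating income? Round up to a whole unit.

Contribution margin per unit = $469.23 − $351.54 = $117.69.
Required volume = (fixed costs + target profit) ÷ CM = ($2,495,700 + $1,110,000) ÷ $117.69 = 30,637.27, so 30,638 enclosures.

30,638 enclosures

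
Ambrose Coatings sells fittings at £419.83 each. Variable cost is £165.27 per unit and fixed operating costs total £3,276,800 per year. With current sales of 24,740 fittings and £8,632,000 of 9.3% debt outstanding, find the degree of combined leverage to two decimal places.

2.84

Total contribution margin = 24,740 × £254.56 = £6,297,814.40.
EBIT = £6,297,814.40 − £3,276,800 = £3,021,014.40. Interest = £802,776.00.
DOL = £6,297,814.40 ÷ £3,021,014.40 = 2.0847; DFL = £3,021,014.40 ÷ £2,218,238.40 = 1.3619.
DCL = DOL × DFL = 2.0847 × 1.3619 = 2.8392.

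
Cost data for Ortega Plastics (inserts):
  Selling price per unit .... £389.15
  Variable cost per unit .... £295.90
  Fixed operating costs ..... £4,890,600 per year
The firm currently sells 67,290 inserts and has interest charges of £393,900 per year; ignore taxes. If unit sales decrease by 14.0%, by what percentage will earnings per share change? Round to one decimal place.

-88.7%

Total contribution margin = 67,290 × £93.25 = £6,274,792.50.
Operating income = contribution − fixed costs = £6,274,792.50 − £4,890,600 = £1,384,192.50.
After interest of £393,900.00, pre-tax earnings = £990,292.50.
DCL = total CM / (EBIT − I) = £6,274,792.50 / £990,292.50 = 6.3363.
EPS therefore changes by 6.3363 × (-14.0%) = -88.7%.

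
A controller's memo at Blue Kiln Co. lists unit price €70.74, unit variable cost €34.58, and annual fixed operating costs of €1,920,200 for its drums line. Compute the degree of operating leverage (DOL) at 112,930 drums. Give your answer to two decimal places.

Contribution at this volume is 112,930 × €36.16 = €4,083,548.80.
Subtracting fixed costs: EBIT = €4,083,548.80 − €1,920,200 = €2,163,348.80.
DOL = contribution ÷ EBIT = €4,083,548.80 ÷ €2,163,348.80 = 1.8876.

1.89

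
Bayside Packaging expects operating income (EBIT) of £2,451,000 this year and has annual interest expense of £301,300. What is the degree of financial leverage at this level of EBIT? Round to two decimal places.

Interest = £301,300.00.
Degree of financial leverage = EBIT / (EBIT − interest) = £2,451,000 / £2,149,700.00 = 1.1402.

1.14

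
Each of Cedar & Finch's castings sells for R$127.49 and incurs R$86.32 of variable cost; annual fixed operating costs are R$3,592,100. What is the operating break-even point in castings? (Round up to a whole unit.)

87,251 castings

Each unit contributes R$127.49 − R$86.32 = R$41.17.
Units to break even: R$3,592,100 ÷ R$41.17 = 87,250.43, rounded up to 87,251.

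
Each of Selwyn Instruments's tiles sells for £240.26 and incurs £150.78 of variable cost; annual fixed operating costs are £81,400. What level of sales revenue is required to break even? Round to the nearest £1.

Contribution margin per unit = £240.26 − £150.78 = £89.48, a CM ratio of £89.48 ÷ £240.26 = 0.3724.
Break-even sales = FC ÷ CM ratio = £81,400 × £240.26 / £89.48 = £218,565.

£218,565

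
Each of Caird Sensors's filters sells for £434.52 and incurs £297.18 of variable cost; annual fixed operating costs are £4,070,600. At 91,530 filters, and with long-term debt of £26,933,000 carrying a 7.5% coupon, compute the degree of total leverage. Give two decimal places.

1.94

Contribution at this volume is 91,530 × £137.34 = £12,570,730.20.
EBIT = £12,570,730.20 − £4,070,600 = £8,500,130.20. Interest = £2,019,975.00.
DOL = £12,570,730.20 ÷ £8,500,130.20 = 1.4789; DFL = £8,500,130.20 ÷ £6,480,155.20 = 1.3117.
Combined leverage = 1.4789 × 1.3117 = 1.9399.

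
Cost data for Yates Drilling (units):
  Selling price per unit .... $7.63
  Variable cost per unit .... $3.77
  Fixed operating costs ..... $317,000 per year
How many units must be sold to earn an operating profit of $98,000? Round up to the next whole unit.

Contribution margin per unit = $7.63 − $3.77 = $3.86.
Need Q such that Q × $3.86 − $317,000 = $98,000, i.e. Q = $415,000 / $3.86 = 107,512.95 → 107,513.

107,513 units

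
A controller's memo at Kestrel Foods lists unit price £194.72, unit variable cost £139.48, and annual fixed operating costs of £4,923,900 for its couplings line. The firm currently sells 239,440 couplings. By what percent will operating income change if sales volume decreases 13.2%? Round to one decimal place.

-21.0%

Total contribution margin = 239,440 × £55.24 = £13,226,665.60.
Operating income = contribution − fixed costs = £13,226,665.60 − £4,923,900 = £8,302,765.60.
Degree of operating leverage = £13,226,665.60 / £8,302,765.60 = 1.5930.
Operating income changes by 1.5930 × -13.2% = -21.0%.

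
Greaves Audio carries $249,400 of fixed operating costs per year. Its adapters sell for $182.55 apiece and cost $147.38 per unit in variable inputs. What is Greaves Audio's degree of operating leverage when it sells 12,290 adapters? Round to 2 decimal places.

Total contribution margin = 12,290 × $35.17 = $432,239.30.
Operating income = contribution − fixed costs = $432,239.30 − $249,400 = $182,839.30.
DOL = contribution ÷ EBIT = $432,239.30 ÷ $182,839.30 = 2.3640.

2.36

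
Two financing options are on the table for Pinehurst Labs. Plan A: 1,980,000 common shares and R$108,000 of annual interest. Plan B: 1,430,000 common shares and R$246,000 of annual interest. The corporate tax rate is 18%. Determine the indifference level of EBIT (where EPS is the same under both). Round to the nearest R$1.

Set EPS_A = EPS_B: (EBIT − R$108,000)(1 − 0.18) ÷ 1,980,000 = (EBIT − R$246,000)(1 − 0.18) ÷ 1,430,000.
The (1 − t) factor cancels: (EBIT − 108,000) × 1,430,000 = (EBIT − 246,000) × 1,980,000.
EBIT × (1,980,000 − 1,430,000) = 246,000 × 1,980,000 − 108,000 × 1,430,000 = 332,640,000,000, so EBIT = 332,640,000,000 ÷ 550,000 = 604,800.00.

R$604,800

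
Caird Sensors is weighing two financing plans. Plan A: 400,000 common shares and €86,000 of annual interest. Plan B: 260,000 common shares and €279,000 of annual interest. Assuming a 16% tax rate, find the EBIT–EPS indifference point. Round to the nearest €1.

€637,429

At indifference, (EBIT − 86,000)(1 − t)/400,000 = (EBIT − 279,000)(1 − t)/260,000.
The (1 − t) factor cancels: (EBIT − 86,000) × 260,000 = (EBIT − 279,000) × 400,000.
EBIT × (400,000 − 260,000) = 279,000 × 400,000 − 86,000 × 260,000 = 89,240,000,000, so EBIT = 89,240,000,000 ÷ 140,000 = 637,428.57.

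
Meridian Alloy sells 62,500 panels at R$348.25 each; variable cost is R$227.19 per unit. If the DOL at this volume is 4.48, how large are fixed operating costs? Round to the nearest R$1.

R$5,877,355

Contribution at this volume is 62,500 × R$121.06 = R$7,566,250.00.
Since DOL = CM ÷ EBIT, EBIT = R$7,566,250.00 ÷ 4.48 = R$1,688,895.09.
Fixed costs = CM − EBIT = R$7,566,250.00 − R$1,688,895.09 = R$5,877,355.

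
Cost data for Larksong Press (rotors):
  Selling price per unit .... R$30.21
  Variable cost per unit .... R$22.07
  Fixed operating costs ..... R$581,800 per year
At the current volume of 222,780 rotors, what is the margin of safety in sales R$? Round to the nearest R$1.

R$4,570,948

Each unit contributes R$30.21 − R$22.07 = R$8.14. Break-even units = R$581,800 ÷ R$8.14 = 71,474.20; break-even revenue = 71,474.20 × R$30.21 = R$2,159,235.63.
Actual sales revenue = 222,780 × R$30.21 = R$6,730,183.80.
Margin of safety = R$6,730,183.80 − R$2,159,235.63 = R$4,570,948.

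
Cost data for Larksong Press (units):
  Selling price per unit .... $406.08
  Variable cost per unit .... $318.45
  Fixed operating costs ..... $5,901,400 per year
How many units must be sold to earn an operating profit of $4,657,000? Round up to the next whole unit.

120,489 units

Unit CM = price − variable cost = $406.08 − $318.45 = $87.63.
Units = (FC + target) / CM = ($5,901,400 + $4,657,000) / $87.63 = 120,488.42, so 120,489 units.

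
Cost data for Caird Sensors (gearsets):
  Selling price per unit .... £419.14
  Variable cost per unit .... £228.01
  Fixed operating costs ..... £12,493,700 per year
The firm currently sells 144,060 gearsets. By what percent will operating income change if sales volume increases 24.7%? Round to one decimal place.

+45.2%

Contribution at this volume is 144,060 × £191.13 = £27,534,187.80.
Operating income = contribution − fixed costs = £27,534,187.80 − £12,493,700 = £15,040,487.80.
So DOL = total CM / EBIT = £27,534,187.80 / £15,040,487.80 = 1.8307.
Operating income changes by 1.8307 × +24.7% = +45.2%.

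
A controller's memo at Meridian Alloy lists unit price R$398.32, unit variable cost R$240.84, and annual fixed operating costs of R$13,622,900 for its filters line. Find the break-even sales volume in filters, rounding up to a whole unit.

86,506 filters

Contribution margin per unit = R$398.32 − R$240.84 = R$157.48.
Units to break even: R$13,622,900 ÷ R$157.48 = 86,505.59, rounded up to 86,506.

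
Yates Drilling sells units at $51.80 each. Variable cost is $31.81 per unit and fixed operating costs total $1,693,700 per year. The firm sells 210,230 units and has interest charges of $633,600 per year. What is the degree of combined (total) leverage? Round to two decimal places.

Total contribution margin = 210,230 × $19.99 = $4,202,497.70.
EBIT = $4,202,497.70 − $1,693,700 = $2,508,797.70. Interest = $633,600.00.
DOL = $4,202,497.70 ÷ $2,508,797.70 = 1.6751; DFL = $2,508,797.70 ÷ $1,875,197.70 = 1.3379.
Combined leverage = 1.6751 × 1.3379 = 2.2411.

2.24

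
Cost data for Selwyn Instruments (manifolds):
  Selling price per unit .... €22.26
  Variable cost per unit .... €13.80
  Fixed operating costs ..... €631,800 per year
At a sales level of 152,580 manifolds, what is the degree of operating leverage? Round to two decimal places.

At 152,580 units, contribution = 152,580 × €8.46 = €1,290,826.80.
Operating income = contribution − fixed costs = €1,290,826.80 − €631,800 = €659,026.80.
Degree of operating leverage = €1,290,826.80 / €659,026.80 = 1.9587.

1.96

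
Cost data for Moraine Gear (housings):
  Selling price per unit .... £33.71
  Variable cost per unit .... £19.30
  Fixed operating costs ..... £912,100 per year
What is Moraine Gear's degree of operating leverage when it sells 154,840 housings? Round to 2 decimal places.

1.69

Contribution at this volume is 154,840 × £14.41 = £2,231,244.40.
Subtracting fixed costs: EBIT = £2,231,244.40 − £912,100 = £1,319,144.40.
Degree of operating leverage = £2,231,244.40 / £1,319,144.40 = 1.6914.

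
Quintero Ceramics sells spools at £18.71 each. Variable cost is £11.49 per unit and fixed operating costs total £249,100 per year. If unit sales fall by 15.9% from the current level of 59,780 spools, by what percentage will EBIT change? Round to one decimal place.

Total contribution margin = 59,780 × £7.22 = £431,611.60.
Subtracting fixed costs: EBIT = £431,611.60 − £249,100 = £182,511.60.
DOL = contribution ÷ EBIT = £431,611.60 ÷ £182,511.60 = 2.3648.
Operating income changes by 2.3648 × -15.9% = -37.6%.

-37.6%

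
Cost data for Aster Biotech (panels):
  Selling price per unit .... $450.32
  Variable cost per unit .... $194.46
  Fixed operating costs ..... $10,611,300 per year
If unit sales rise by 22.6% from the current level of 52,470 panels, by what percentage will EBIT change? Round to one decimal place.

At 52,470 units, contribution = 52,470 × $255.86 = $13,424,974.20.
EBIT = $13,424,974.20 − $10,611,300 = $2,813,674.20.
DOL = contribution ÷ EBIT = $13,424,974.20 ÷ $2,813,674.20 = 4.7713.
So EBIT moves 4.7713 × (+22.6%) = +107.8%.

+107.8%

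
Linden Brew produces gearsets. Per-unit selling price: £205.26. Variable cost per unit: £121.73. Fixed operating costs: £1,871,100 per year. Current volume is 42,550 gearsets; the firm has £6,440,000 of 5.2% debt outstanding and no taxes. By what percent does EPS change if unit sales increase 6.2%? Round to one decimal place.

Total contribution margin = 42,550 × £83.53 = £3,554,201.50.
Operating income = contribution − fixed costs = £3,554,201.50 − £1,871,100 = £1,683,101.50.
Interest = £334,880.00, so EBIT − I = £1,348,221.50.
Degree of combined leverage = contribution ÷ (EBIT − I) = £3,554,201.50 ÷ £1,348,221.50 = 2.6362.
%ΔEPS = DCL × %ΔSales = 2.6362 × +6.2% = +16.3%.

+16.3%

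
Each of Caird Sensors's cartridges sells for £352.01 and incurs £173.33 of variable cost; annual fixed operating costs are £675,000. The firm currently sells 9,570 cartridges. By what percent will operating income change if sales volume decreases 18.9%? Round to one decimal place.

Contribution at this volume is 9,570 × £178.68 = £1,709,967.60.
EBIT = £1,709,967.60 − £675,000 = £1,034,967.60.
So DOL = total CM / EBIT = £1,709,967.60 / £1,034,967.60 = 1.6522.
%ΔEBIT = DOL × %ΔSales = 1.6522 × -18.9% = -31.2%.

-31.2%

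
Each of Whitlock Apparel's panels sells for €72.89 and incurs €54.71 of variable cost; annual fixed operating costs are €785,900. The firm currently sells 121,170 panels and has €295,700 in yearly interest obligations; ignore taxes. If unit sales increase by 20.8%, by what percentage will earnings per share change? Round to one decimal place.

Total contribution margin = 121,170 × €18.18 = €2,202,870.60.
Operating income = contribution − fixed costs = €2,202,870.60 − €785,900 = €1,416,970.60.
Interest = €295,700.00, so EBIT − I = €1,121,270.60.
DCL = total CM / (EBIT − I) = €2,202,870.60 / €1,121,270.60 = 1.9646.
%ΔEPS = DCL × %ΔSales = 1.9646 × +20.8% = +40.9%.

+40.9%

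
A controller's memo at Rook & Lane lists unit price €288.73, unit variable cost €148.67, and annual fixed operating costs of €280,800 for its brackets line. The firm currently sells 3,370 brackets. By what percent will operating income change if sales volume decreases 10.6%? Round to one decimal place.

Contribution at this volume is 3,370 × €140.06 = €472,002.20.
EBIT = €472,002.20 − €280,800 = €191,202.20.
Degree of operating leverage = €472,002.20 / €191,202.20 = 2.4686.
So EBIT moves 2.4686 × (-10.6%) = -26.2%.

-26.2%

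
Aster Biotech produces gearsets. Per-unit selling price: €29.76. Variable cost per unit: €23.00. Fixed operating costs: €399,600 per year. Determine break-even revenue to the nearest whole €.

Contribution margin per unit = €29.76 − €23.00 = €6.76, a CM ratio of €6.76 ÷ €29.76 = 0.2272.
Break-even sales = FC ÷ CM ratio = €399,600 × €29.76 / €6.76 = €1,759,186.

€1,759,186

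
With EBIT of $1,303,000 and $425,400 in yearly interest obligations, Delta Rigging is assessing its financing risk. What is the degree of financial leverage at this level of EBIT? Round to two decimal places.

1.48

Interest = $425,400.00.
DFL = EBIT ÷ (EBIT − I) = $1,303,000 ÷ ($1,303,000 − $425,400.00) = $1,303,000 ÷ $877,600.00 = 1.4847.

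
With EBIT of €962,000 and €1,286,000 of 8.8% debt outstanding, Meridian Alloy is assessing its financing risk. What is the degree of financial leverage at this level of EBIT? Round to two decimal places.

Interest = €113,168.00.
DFL = EBIT ÷ (EBIT − I) = €962,000 ÷ (€962,000 − €113,168.00) = €962,000 ÷ €848,832.00 = 1.1333.

1.13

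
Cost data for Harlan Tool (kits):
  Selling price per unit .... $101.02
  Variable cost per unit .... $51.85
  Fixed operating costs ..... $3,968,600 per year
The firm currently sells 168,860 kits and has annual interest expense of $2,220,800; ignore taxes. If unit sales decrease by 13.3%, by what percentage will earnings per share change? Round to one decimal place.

-52.3%

At 168,860 units, contribution = 168,860 × $49.17 = $8,302,846.20.
Operating income = contribution − fixed costs = $8,302,846.20 − $3,968,600 = $4,334,246.20.
After interest of $2,220,800.00, pre-tax earnings = $2,113,446.20.
DCL = total CM / (EBIT − I) = $8,302,846.20 / $2,113,446.20 = 3.9286.
EPS therefore changes by 3.9286 × (-13.3%) = -52.3%.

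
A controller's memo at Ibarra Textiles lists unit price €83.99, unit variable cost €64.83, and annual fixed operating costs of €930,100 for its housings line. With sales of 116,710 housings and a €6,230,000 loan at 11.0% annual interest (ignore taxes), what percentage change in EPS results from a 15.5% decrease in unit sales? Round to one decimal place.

-55.8%

Contribution at this volume is 116,710 × €19.16 = €2,236,163.60.
Subtracting fixed costs: EBIT = €2,236,163.60 − €930,100 = €1,306,063.60.
After interest of €685,300.00, pre-tax earnings = €620,763.60.
Degree of combined leverage = contribution ÷ (EBIT − I) = €2,236,163.60 ÷ €620,763.60 = 3.6023.
%ΔEPS = DCL × %ΔSales = 3.6023 × -15.5% = -55.8%.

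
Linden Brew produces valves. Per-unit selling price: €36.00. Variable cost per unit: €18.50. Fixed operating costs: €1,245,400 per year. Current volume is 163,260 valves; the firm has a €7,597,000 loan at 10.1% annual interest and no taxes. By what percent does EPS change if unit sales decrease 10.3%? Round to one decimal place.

-34.9%

At 163,260 units, contribution = 163,260 × €17.50 = €2,857,050.00.
Subtracting fixed costs: EBIT = €2,857,050.00 − €1,245,400 = €1,611,650.00.
Interest = €767,297.00, so EBIT − I = €844,353.00.
Degree of combined leverage = contribution ÷ (EBIT − I) = €2,857,050.00 ÷ €844,353.00 = 3.3837.
EPS therefore changes by 3.3837 × (-10.3%) = -34.9%.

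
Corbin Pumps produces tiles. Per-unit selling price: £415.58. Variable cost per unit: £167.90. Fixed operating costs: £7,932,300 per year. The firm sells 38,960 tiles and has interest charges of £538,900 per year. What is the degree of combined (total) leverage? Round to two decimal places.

8.19

At 38,960 units, contribution = 38,960 × £247.68 = £9,649,612.80.
Subtracting fixed costs: EBIT = £9,649,612.80 − £7,932,300 = £1,717,312.80. Interest = £538,900.00.
DOL = £9,649,612.80 ÷ £1,717,312.80 = 5.6190; DFL = £1,717,312.80 ÷ £1,178,412.80 = 1.4573.
DCL = DOL × DFL = 5.6190 × 1.4573 = 8.1886.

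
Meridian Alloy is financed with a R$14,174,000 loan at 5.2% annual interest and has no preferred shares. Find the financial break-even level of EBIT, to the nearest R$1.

Annual interest = 5.2% × R$14,174,000 = R$737,048.00.
With no preferred dividends, EPS = 0 when EBIT exactly covers interest, so the financial break-even EBIT is R$737,048.00.

R$737,048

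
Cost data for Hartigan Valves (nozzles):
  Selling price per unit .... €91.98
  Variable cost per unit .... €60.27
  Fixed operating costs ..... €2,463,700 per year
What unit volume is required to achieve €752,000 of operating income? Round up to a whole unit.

Unit CM = price − variable cost = €91.98 − €60.27 = €31.71.
Units = (FC + target) / CM = (€2,463,700 + €752,000) / €31.71 = 101,409.65, so 101,410 nozzles.

101,410 nozzles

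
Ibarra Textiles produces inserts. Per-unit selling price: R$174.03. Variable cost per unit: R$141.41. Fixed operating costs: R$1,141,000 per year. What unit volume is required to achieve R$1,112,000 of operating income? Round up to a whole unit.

69,069 inserts

Contribution margin per unit = R$174.03 − R$141.41 = R$32.62.
Required volume = (fixed costs + target profit) ÷ CM = (R$1,141,000 + R$1,112,000) ÷ R$32.62 = 69,068.06, so 69,069 inserts.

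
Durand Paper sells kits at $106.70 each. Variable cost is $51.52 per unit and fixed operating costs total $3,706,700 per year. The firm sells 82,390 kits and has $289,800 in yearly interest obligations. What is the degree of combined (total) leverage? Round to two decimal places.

8.27

Total contribution margin = 82,390 × $55.18 = $4,546,280.20.
EBIT = $4,546,280.20 − $3,706,700 = $839,580.20. Interest = $289,800.00.
DOL = $4,546,280.20 ÷ $839,580.20 = 5.4149; DFL = $839,580.20 ÷ $549,780.20 = 1.5271.
Combined leverage = 5.4149 × 1.5271 = 8.2691.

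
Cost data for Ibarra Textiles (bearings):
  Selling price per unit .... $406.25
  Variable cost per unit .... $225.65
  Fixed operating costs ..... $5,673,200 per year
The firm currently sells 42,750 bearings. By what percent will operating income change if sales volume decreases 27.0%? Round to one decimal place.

-101.8%

Total contribution margin = 42,750 × $180.60 = $7,720,650.00.
Subtracting fixed costs: EBIT = $7,720,650.00 − $5,673,200 = $2,047,450.00.
DOL = contribution ÷ EBIT = $7,720,650.00 ÷ $2,047,450.00 = 3.7709.
So EBIT moves 3.7709 × (-27.0%) = -101.8%.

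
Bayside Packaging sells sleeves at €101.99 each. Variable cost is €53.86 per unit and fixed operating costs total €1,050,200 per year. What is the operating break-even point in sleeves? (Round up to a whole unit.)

Unit CM = price − variable cost = €101.99 − €53.86 = €48.13.
Break-even volume = fixed costs ÷ CM per unit = €1,050,200 ÷ €48.13 = 21,820.07, so 21,821 sleeves.

21,821 sleeves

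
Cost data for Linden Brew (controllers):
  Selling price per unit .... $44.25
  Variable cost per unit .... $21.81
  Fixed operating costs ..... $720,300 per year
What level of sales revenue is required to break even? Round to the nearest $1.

Contribution margin per unit = $44.25 − $21.81 = $22.44, a CM ratio of $22.44 ÷ $44.25 = 0.5071.
Break-even revenue = fixed costs × price ÷ CM = $720,300 × $44.25 ÷ $22.44 = $1,420,378.

$1,420,378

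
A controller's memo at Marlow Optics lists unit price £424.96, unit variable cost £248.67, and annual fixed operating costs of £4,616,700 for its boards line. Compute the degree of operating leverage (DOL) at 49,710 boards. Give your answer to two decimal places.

2.11

Total contribution margin = 49,710 × £176.29 = £8,763,375.90.
Subtracting fixed costs: EBIT = £8,763,375.90 − £4,616,700 = £4,146,675.90.
DOL = contribution ÷ EBIT = £8,763,375.90 ÷ £4,146,675.90 = 2.1133.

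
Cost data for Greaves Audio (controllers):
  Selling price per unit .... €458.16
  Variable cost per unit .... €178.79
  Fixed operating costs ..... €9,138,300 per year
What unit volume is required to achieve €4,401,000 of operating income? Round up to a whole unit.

Each unit contributes €458.16 − €178.79 = €279.37.
Required volume = (fixed costs + target profit) ÷ CM = (€9,138,300 + €4,401,000) ÷ €279.37 = 48,463.69, so 48,464 controllers.

48,464 controllers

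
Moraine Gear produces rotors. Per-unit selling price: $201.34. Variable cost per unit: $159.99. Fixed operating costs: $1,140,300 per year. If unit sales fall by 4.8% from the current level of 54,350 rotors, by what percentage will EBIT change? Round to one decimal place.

At 54,350 units, contribution = 54,350 × $41.35 = $2,247,372.50.
Subtracting fixed costs: EBIT = $2,247,372.50 − $1,140,300 = $1,107,072.50.
Degree of operating leverage = $2,247,372.50 / $1,107,072.50 = 2.0300.
Operating income changes by 2.0300 × -4.8% = -9.7%.

-9.7%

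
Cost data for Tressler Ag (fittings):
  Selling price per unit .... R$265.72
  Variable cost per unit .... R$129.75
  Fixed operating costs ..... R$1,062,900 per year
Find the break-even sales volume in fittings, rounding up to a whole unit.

Unit CM = price − variable cost = R$265.72 − R$129.75 = R$135.97.
Units to break even: R$1,062,900 ÷ R$135.97 = 7,817.17, rounded up to 7,818.

7,818 fittings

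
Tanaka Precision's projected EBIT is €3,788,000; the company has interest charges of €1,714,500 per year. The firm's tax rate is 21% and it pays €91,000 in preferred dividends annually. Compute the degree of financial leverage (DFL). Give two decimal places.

1.93

Annual interest charges come to €1,714,500.00.
Pre-tax preferred-dividend burden = €91,000 ÷ (1 − 0.21) = €115,189.87.
DFL = EBIT ÷ [EBIT − I − D_p/(1−t)] = €3,788,000 ÷ [€3,788,000 − €1,714,500.00 − €115,189.87] = €3,788,000 ÷ €1,958,310.13 = 1.9343.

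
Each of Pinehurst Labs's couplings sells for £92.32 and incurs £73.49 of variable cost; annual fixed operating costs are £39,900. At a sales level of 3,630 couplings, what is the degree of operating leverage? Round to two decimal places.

Contribution at this volume is 3,630 × £18.83 = £68,352.90.
Subtracting fixed costs: EBIT = £68,352.90 − £39,900 = £28,452.90.
Degree of operating leverage = £68,352.90 / £28,452.90 = 2.4023.

2.40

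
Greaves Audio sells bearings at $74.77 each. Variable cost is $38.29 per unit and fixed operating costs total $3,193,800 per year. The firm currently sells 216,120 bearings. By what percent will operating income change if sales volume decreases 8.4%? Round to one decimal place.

Contribution at this volume is 216,120 × $36.48 = $7,884,057.60.
Subtracting fixed costs: EBIT = $7,884,057.60 − $3,193,800 = $4,690,257.60.
DOL = contribution ÷ EBIT = $7,884,057.60 ÷ $4,690,257.60 = 1.6809.
%ΔEBIT = DOL × %ΔSales = 1.6809 × -8.4% = -14.1%.

-14.1%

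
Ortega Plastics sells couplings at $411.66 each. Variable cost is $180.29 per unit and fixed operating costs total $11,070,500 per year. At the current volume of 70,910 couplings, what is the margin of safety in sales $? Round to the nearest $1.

Each unit contributes $411.66 − $180.29 = $231.37. Break-even units = $11,070,500 ÷ $231.37 = 47,847.60; break-even revenue = 47,847.60 × $411.66 = $19,696,944.42.
Current sales = 70,910 × $411.66 = $29,190,810.60.
Margin of safety = $29,190,810.60 − $19,696,944.42 = $9,493,866.

$9,493,866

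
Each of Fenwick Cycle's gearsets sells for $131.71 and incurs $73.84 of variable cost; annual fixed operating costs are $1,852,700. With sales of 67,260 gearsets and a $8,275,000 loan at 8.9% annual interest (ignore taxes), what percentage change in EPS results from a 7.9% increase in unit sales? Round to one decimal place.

+23.6%

Total contribution margin = 67,260 × $57.87 = $3,892,336.20.
EBIT = $3,892,336.20 − $1,852,700 = $2,039,636.20.
After interest of $736,475.00, pre-tax earnings = $1,303,161.20.
Degree of combined leverage = contribution ÷ (EBIT − I) = $3,892,336.20 ÷ $1,303,161.20 = 2.9868.
EPS therefore changes by 2.9868 × (+7.9%) = +23.6%.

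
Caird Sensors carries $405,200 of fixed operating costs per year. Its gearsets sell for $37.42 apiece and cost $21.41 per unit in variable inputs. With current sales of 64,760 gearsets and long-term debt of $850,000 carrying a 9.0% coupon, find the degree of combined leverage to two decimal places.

1.87

At 64,760 units, contribution = 64,760 × $16.01 = $1,036,807.60.
EBIT = $1,036,807.60 − $405,200 = $631,607.60. Interest = $76,500.00.
DOL = $1,036,807.60 ÷ $631,607.60 = 1.6415; DFL = $631,607.60 ÷ $555,107.60 = 1.1378.
Combined leverage = 1.6415 × 1.1378 = 1.8677.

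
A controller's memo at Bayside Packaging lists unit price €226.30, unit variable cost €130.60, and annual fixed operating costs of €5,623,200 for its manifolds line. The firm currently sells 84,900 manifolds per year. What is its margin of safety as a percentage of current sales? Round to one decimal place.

Contribution margin per unit = €226.30 − €130.60 = €95.70. Break-even units = €5,623,200 ÷ €95.70 = 58,758.62; break-even revenue = 58,758.62 × €226.30 = €13,297,075.86.
Current sales = 84,900 × €226.30 = €19,212,870.00.
Margin of safety = (€19,212,870.00 − €13,297,075.86) ÷ €19,212,870.00 = 30.8%.

30.8%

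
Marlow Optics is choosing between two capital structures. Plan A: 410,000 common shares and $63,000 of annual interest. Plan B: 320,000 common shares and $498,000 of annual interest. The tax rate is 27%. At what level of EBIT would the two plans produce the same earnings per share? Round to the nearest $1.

Set EPS_A = EPS_B: (EBIT − $63,000)(1 − 0.27) ÷ 410,000 = (EBIT − $498,000)(1 − 0.27) ÷ 320,000.
Cancelling (1 − t) and cross-multiplying: 320,000·(EBIT − 63,000) = 410,000·(EBIT − 498,000).
Solving, EBIT = (498,000·410,000 − 63,000·320,000) / (410,000 − 320,000) = 184,020,000,000 / 90,000 = 2,044,666.67.

$2,044,667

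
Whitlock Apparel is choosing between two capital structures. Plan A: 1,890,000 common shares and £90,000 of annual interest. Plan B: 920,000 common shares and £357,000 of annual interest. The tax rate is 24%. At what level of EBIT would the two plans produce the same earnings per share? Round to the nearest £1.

Set EPS_A = EPS_B: (EBIT − £90,000)(1 − 0.24) ÷ 1,890,000 = (EBIT − £357,000)(1 − 0.24) ÷ 920,000.
Cancelling (1 − t) and cross-multiplying: 920,000·(EBIT − 90,000) = 1,890,000·(EBIT − 357,000).
Solving, EBIT = (357,000·1,890,000 − 90,000·920,000) / (1,890,000 − 920,000) = 591,930,000,000 / 970,000 = 610,237.11.

£610,237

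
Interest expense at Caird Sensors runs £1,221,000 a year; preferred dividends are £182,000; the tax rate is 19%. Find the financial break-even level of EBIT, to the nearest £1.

£1,445,691

Preferred dividends are paid after tax, so their pre-tax equivalent is £182,000 ÷ (1 − 0.19) = £224,691.36.
EPS = 0 when EBIT covers interest plus the pre-tax preferred burden: £1,221,000 + £224,691.36 = £1,445,691.36.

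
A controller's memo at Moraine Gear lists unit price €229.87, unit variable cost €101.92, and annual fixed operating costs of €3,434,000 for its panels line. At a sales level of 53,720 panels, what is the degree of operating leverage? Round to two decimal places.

Total contribution margin = 53,720 × €127.95 = €6,873,474.00.
Subtracting fixed costs: EBIT = €6,873,474.00 − €3,434,000 = €3,439,474.00.
DOL = contribution ÷ EBIT = €6,873,474.00 ÷ €3,439,474.00 = 1.9984.

2.00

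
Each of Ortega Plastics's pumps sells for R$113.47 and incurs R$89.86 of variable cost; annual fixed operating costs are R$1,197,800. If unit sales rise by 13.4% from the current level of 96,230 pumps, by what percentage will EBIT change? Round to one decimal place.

Contribution at this volume is 96,230 × R$23.61 = R$2,271,990.30.
Operating income = contribution − fixed costs = R$2,271,990.30 − R$1,197,800 = R$1,074,190.30.
DOL = contribution ÷ EBIT = R$2,271,990.30 ÷ R$1,074,190.30 = 2.1151.
So EBIT moves 2.1151 × (+13.4%) = +28.3%.

+28.3%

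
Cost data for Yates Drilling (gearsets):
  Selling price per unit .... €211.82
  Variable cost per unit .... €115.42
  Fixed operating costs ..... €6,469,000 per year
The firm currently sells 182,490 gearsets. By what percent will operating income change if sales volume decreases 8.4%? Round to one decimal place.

At 182,490 units, contribution = 182,490 × €96.40 = €17,592,036.00.
EBIT = €17,592,036.00 − €6,469,000 = €11,123,036.00.
DOL = contribution ÷ EBIT = €17,592,036.00 ÷ €11,123,036.00 = 1.5816.
%ΔEBIT = DOL × %ΔSales = 1.5816 × -8.4% = -13.3%.

-13.3%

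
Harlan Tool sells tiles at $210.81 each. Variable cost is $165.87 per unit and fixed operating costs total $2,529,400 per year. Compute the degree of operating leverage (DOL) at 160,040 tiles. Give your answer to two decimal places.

1.54

Contribution at this volume is 160,040 × $44.94 = $7,192,197.60.
Subtracting fixed costs: EBIT = $7,192,197.60 − $2,529,400 = $4,662,797.60.
Degree of operating leverage = $7,192,197.60 / $4,662,797.60 = 1.5425.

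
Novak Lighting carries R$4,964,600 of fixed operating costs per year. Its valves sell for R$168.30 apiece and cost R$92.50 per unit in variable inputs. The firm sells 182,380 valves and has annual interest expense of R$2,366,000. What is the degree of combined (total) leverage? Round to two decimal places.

Contribution at this volume is 182,380 × R$75.80 = R$13,824,404.00.
Operating income = contribution − fixed costs = R$13,824,404.00 − R$4,964,600 = R$8,859,804.00. Interest = R$2,366,000.00, so EBIT − I = R$6,493,804.00.
DCL = contribution ÷ (EBIT − I) = R$13,824,404.00 ÷ R$6,493,804.00 = 2.1289.

2.13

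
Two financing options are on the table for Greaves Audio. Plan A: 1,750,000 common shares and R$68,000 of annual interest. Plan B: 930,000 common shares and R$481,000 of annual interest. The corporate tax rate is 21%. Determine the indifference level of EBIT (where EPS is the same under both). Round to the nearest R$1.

Set EPS_A = EPS_B: (EBIT − R$68,000)(1 − 0.21) ÷ 1,750,000 = (EBIT − R$481,000)(1 − 0.21) ÷ 930,000.
The (1 − t) factor cancels: (EBIT − 68,000) × 930,000 = (EBIT − 481,000) × 1,750,000.
EBIT × (1,750,000 − 930,000) = 481,000 × 1,750,000 − 68,000 × 930,000 = 778,510,000,000, so EBIT = 778,510,000,000 ÷ 820,000 = 949,402.44.

R$949,402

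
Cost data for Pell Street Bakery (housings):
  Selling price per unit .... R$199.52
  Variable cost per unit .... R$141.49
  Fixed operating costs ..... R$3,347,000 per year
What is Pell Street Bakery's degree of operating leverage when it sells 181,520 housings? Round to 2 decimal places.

1.47

At 181,520 units, contribution = 181,520 × R$58.03 = R$10,533,605.60.
Operating income = contribution − fixed costs = R$10,533,605.60 − R$3,347,000 = R$7,186,605.60.
DOL = contribution ÷ EBIT = R$10,533,605.60 ÷ R$7,186,605.60 = 1.4657.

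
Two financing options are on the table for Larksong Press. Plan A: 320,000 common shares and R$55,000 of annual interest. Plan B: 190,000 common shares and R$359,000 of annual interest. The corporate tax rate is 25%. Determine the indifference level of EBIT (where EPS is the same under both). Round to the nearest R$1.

At indifference, (EBIT − 55,000)(1 − t)/320,000 = (EBIT − 359,000)(1 − t)/190,000.
The (1 − t) factor cancels: (EBIT − 55,000) × 190,000 = (EBIT − 359,000) × 320,000.
EBIT × (320,000 − 190,000) = 359,000 × 320,000 − 55,000 × 190,000 = 104,430,000,000, so EBIT = 104,430,000,000 ÷ 130,000 = 803,307.69.

R$803,308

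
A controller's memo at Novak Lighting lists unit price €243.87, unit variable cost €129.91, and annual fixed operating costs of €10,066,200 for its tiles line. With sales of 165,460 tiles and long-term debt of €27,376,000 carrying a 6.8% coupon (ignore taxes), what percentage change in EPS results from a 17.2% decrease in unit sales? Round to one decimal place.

Total contribution margin = 165,460 × €113.96 = €18,855,821.60.
Subtracting fixed costs: EBIT = €18,855,821.60 − €10,066,200 = €8,789,621.60.
Interest = €1,861,568.00, so EBIT − I = €6,928,053.60.
DCL = total CM / (EBIT − I) = €18,855,821.60 / €6,928,053.60 = 2.7217.
%ΔEPS = DCL × %ΔSales = 2.7217 × -17.2% = -46.8%.

-46.8%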